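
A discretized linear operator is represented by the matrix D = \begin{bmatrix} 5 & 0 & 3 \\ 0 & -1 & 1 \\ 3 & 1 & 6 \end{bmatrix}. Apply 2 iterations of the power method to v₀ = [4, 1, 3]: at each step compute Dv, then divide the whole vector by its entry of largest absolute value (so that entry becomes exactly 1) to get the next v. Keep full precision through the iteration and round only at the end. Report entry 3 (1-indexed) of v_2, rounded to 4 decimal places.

Dv0 = (29.00000, 2.00000, 31.00000); divide by 31.00000 → v1 = (0.93548, 0.06452, 1.00000)
Dv1 = (7.67742, 0.93548, 8.87097); divide by 8.87097 → v2 = (0.86545, 0.10545, 1.00000)
Requested entry of v2: 275/275 = 1.0000

1.0000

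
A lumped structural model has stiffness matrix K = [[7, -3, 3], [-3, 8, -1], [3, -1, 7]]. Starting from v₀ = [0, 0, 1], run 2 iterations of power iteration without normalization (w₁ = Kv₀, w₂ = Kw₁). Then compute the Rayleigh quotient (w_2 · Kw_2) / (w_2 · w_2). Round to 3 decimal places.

11.245

w1 = Kv₀ = (3, -1, 7)
w2 = Kw1 = (45, -24, 59)
Kw2 = (564, -386, 572)
w2·Kw2 = 45·564 + (-24)·(-386) + 59·572 = 68392; w2·w2 = 45·45 + (-24)·(-24) + 59·59 = 6082
λ ≈ 68392/6082 = 11.245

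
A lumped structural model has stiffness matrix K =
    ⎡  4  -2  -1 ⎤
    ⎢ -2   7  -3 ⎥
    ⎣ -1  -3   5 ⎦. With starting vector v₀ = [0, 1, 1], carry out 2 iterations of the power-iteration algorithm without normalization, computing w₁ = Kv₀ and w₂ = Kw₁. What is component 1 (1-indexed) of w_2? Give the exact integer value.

w1 = Kv₀ = (-3, 4, 2)
w2 = Kw1 = (-22, 28, 1)
The requested component of w2 is -22.

-22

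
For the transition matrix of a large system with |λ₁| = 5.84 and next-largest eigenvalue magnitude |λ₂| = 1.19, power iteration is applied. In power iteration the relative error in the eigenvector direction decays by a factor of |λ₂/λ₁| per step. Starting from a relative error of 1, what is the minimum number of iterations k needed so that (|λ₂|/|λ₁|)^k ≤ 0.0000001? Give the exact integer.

|λ₂/λ₁| = 1.19/5.84 = 0.20377
Need k ≥ ln(0.0000001) / ln(0.20377) = -16.1181 / -1.5908 ≈ 10.132
Smallest integer k satisfying the bound: 11

11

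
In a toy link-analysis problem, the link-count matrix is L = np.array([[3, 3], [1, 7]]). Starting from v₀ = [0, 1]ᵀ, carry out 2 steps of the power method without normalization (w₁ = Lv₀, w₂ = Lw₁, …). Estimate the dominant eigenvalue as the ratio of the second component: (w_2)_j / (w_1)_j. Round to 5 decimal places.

w1 = Lv₀ = (3, 7)
w2 = Lw1 = (30, 52)
Ratio at component: 52 / 7 = 7.42857

λ ≈ 7.42857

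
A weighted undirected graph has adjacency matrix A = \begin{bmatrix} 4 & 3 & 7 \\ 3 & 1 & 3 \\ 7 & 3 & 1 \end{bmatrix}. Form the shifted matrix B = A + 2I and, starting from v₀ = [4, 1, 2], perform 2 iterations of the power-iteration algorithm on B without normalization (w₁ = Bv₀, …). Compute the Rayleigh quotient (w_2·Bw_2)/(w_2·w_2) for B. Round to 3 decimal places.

B = A + 2I has rows (6, 3, 7); (3, 3, 3); (7, 3, 3)
w1 = Bv₀ = (6·4 + 3·1 + 7·2; 3·4 + 3·1 + 3·2; 7·4 + 3·1 + 3·2) = (41, 21, 37)
w2 = Bw1 = (6·41 + 3·21 + 7·37; 3·41 + 3·21 + 3·37; 7·41 + 3·21 + 3·37) = (568, 297, 461)
Bw2 = (7526, 3978, 6250)
w2·Bw2 = 8337484; w2·w2 = 623354; μ ≈ 8337484/623354 = 13.375

13.375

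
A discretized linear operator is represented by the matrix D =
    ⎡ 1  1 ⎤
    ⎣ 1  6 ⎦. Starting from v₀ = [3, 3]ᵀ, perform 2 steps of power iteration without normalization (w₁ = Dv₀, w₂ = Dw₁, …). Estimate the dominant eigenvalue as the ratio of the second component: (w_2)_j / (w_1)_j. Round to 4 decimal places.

λ ≈ 6.2857

w1 = Dv₀ = (1·3 + 1·3; 1·3 + 6·3) = (6, 21)
w2 = Dw1 = (1·6 + 1·21; 1·6 + 6·21) = (27, 132)
Ratio at component: 132 / 21 = 6.2857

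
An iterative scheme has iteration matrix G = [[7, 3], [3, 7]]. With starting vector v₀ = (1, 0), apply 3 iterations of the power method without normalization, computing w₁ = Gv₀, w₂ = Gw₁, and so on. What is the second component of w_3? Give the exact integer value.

w1 = Gv₀ = (7, 3)
w2 = Gw1 = (58, 42)
w3 = Gw2 = (532, 468)
The requested component of w3 is 468.

468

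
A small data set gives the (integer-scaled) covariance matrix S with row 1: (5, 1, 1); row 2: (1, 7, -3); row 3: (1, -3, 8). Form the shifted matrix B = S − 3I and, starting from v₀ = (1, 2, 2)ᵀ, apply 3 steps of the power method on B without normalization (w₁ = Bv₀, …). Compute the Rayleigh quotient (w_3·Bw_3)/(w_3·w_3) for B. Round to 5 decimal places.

μ ≈ 6.10693

B = S − 3I has rows (2, 1, 1); (1, 4, -3); (1, -3, 5)
w1 = Bv₀ = (6, 3, 5)
w2 = Bw1 = (20, 3, 22)
w3 = Bw2 = (65, -34, 121)
Bw3 = (217, -434, 772)
w3·Bw3 = 122273; w3·w3 = 20022; μ ≈ 122273/20022 = 6.10693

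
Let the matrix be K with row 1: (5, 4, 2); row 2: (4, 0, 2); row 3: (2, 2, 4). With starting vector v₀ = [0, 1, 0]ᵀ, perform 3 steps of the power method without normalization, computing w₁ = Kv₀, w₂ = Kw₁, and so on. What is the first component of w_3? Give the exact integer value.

w1 = Kv₀ = (4, 0, 2)
w2 = Kw1 = (24, 20, 16)
w3 = Kw2 = (232, 128, 152)
The requested component of w3 is 232.

232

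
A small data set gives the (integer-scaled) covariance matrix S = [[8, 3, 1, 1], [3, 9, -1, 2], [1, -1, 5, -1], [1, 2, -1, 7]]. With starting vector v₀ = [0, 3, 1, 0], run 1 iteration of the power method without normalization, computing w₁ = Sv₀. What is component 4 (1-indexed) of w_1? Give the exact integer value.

w1 = Sv₀ = (8·0 + 3·3 + 1·1 + 1·0; 3·0 + 9·3 + (-1)·1 + 2·0; 1·0 + (-1)·3 + 5·1 + (-1)·0; 1·0 + 2·3 + (-1)·1 + 7·0) = (10, 26, 2, 5)
The requested component of w1 is 5.

5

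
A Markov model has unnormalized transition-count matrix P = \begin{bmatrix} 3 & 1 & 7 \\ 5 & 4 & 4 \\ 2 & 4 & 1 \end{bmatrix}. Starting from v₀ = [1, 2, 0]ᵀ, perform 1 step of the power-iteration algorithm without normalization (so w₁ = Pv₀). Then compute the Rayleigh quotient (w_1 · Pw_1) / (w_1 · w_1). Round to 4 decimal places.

w1 = Pv₀ = (3·1 + 1·2 + 7·0; 5·1 + 4·2 + 4·0; 2·1 + 4·2 + 1·0) = (5, 13, 10)
Pw1 = (98, 117, 72)
w1·Pw1 = 5·98 + 13·117 + 10·72 = 2731; w1·w1 = 5·5 + 13·13 + 10·10 = 294
λ ≈ 2731/294 = 9.2891

9.2891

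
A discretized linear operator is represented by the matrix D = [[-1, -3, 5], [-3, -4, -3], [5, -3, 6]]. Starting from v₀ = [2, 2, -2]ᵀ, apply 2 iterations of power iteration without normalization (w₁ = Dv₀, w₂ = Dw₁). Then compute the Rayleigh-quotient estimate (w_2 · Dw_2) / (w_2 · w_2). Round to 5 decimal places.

λ ≈ 4.03235

w1 = Dv₀ = ((-1)·2 + (-3)·2 + 5·(-2); (-3)·2 + (-4)·2 + (-3)·(-2); 5·2 + (-3)·2 + 6·(-2)) = (-18, -8, -8)
w2 = Dw1 = ((-1)·(-18) + (-3)·(-8) + 5·(-8); (-3)·(-18) + (-4)·(-8) + (-3)·(-8); 5·(-18) + (-3)·(-8) + 6·(-8)) = (2, 110, -114)
Dw2 = (-902, -104, -1004)
w2·Dw2 = 2·(-902) + 110·(-104) + (-114)·(-1004) = 101212; w2·w2 = 2·2 + 110·110 + (-114)·(-114) = 25100
λ ≈ 101212/25100 = 4.03235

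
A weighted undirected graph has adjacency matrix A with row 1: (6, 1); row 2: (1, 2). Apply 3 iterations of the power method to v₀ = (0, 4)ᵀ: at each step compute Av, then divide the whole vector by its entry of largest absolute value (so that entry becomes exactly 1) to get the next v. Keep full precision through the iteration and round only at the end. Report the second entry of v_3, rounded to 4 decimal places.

Av0 = (4.00000, 8.00000); divide by 8.00000 → v1 = (0.50000, 1.00000)
Av1 = (4.00000, 2.50000); divide by 4.00000 → v2 = (1.00000, 0.62500)
Av2 = (6.62500, 2.25000); divide by 6.62500 → v3 = (1.00000, 0.33962)
Requested entry of v3: 72/212 = 0.3396

0.3396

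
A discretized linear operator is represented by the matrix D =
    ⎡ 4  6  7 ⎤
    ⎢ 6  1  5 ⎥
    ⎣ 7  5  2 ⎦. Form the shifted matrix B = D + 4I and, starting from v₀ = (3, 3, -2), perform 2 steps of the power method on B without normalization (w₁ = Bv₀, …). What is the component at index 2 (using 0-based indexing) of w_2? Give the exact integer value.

455

B = D + 4I has rows (8, 6, 7); (6, 5, 5); (7, 5, 6)
w1 = Bv₀ = (8·3 + 6·3 + 7·(-2); 6·3 + 5·3 + 5·(-2); 7·3 + 5·3 + 6·(-2)) = (28, 23, 24)
w2 = Bw1 = (8·28 + 6·23 + 7·24; 6·28 + 5·23 + 5·24; 7·28 + 5·23 + 6·24) = (530, 403, 455)
Requested component of w2: 455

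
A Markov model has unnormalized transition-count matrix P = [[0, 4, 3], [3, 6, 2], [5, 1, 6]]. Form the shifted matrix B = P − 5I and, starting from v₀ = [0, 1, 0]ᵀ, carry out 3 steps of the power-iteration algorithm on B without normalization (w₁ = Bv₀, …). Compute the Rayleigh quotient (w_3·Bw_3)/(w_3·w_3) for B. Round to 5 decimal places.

-5.28196

B = P − 5I has rows (-5, 4, 3); (3, 1, 2); (5, 1, 1)
w1 = Bv₀ = (4, 1, 1)
w2 = Bw1 = (-13, 15, 22)
w3 = Bw2 = (191, 20, -28)
Bw3 = (-959, 537, 947)
w3·Bw3 = -198945; w3·w3 = 37665; μ ≈ -198945/37665 = -5.28196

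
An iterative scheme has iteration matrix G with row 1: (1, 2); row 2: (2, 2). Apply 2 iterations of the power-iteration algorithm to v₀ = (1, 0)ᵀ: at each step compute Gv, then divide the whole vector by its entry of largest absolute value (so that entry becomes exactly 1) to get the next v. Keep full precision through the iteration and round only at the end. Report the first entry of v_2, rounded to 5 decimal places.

0.83333

Gv0 = (1.000000, 2.000000); divide by 2.000000 → v1 = (0.500000, 1.000000)
Gv1 = (2.500000, 3.000000); divide by 3.000000 → v2 = (0.833333, 1.000000)
Requested entry of v2: 5/6 = 0.83333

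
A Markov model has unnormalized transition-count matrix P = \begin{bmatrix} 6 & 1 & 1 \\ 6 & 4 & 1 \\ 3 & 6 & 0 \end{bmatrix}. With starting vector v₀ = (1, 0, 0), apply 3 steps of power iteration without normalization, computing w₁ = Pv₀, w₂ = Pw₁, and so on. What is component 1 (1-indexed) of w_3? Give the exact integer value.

w1 = Pv₀ = (6·1 + 1·0 + 1·0; 6·1 + 4·0 + 1·0; 3·1 + 6·0 + 0·0) = (6, 6, 3)
w2 = Pw1 = (6·6 + 1·6 + 1·3; 6·6 + 4·6 + 1·3; 3·6 + 6·6 + 0·3) = (45, 63, 54)
w3 = Pw2 = (387, 576, 513)
The requested component of w3 is 387.

387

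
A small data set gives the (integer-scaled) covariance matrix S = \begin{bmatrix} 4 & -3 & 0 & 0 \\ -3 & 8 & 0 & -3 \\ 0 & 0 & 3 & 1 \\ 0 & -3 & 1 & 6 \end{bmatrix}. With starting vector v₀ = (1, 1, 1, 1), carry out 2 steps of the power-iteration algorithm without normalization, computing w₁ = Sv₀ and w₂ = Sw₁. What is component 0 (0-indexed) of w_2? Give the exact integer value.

-2

w1 = Sv₀ = (4·1 + (-3)·1 + 0·1 + 0·1; (-3)·1 + 8·1 + 0·1 + (-3)·1; 0·1 + 0·1 + 3·1 + 1·1; 0·1 + (-3)·1 + 1·1 + 6·1) = (1, 2, 4, 4)
w2 = Sw1 = (4·1 + (-3)·2 + 0·4 + 0·4; (-3)·1 + 8·2 + 0·4 + (-3)·4; 0·1 + 0·2 + 3·4 + 1·4; 0·1 + (-3)·2 + 1·4 + 6·4) = (-2, 1, 16, 22)
The requested component of w2 is -2.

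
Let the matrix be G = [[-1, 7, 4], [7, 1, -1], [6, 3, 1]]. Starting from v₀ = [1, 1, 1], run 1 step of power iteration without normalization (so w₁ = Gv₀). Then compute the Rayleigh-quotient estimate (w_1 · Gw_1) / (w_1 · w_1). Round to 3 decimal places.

w1 = Gv₀ = ((-1)·1 + 7·1 + 4·1; 7·1 + 1·1 + (-1)·1; 6·1 + 3·1 + 1·1) = (10, 7, 10)
Gw1 = (79, 67, 91)
w1·Gw1 = 10·79 + 7·67 + 10·91 = 2169; w1·w1 = 10·10 + 7·7 + 10·10 = 249
λ ≈ 2169/249 = 8.711

8.711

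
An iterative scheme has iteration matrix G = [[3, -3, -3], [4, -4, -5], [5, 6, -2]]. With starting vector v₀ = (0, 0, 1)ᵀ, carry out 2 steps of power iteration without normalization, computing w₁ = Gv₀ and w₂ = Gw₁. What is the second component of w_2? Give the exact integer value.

18

w1 = Gv₀ = (3·0 + (-3)·0 + (-3)·1; 4·0 + (-4)·0 + (-5)·1; 5·0 + 6·0 + (-2)·1) = (-3, -5, -2)
w2 = Gw1 = (3·(-3) + (-3)·(-5) + (-3)·(-2); 4·(-3) + (-4)·(-5) + (-5)·(-2); 5·(-3) + 6·(-5) + (-2)·(-2)) = (12, 18, -41)
The requested component of w2 is 18.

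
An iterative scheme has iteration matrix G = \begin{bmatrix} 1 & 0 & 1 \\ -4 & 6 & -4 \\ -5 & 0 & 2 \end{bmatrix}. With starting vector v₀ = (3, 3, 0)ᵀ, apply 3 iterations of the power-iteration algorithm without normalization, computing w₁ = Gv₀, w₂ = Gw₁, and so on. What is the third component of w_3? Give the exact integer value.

-30

w1 = Gv₀ = (3, 6, -15)
w2 = Gw1 = (-12, 84, -45)
w3 = Gw2 = (-57, 732, -30)
The requested component of w3 is -30.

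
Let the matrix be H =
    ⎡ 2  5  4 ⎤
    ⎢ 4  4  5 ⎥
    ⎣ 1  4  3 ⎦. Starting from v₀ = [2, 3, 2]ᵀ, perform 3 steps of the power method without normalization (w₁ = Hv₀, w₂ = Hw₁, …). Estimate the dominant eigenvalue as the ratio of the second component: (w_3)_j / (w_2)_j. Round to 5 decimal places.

λ ≈ 10.61890

w1 = Hv₀ = (2·2 + 5·3 + 4·2; 4·2 + 4·3 + 5·2; 1·2 + 4·3 + 3·2) = (27, 30, 20)
w2 = Hw1 = (2·27 + 5·30 + 4·20; 4·27 + 4·30 + 5·20; 1·27 + 4·30 + 3·20) = (284, 328, 207)
w3 = Hw2 = (3036, 3483, 2217)
Ratio at component: 3483 / 328 = 10.61890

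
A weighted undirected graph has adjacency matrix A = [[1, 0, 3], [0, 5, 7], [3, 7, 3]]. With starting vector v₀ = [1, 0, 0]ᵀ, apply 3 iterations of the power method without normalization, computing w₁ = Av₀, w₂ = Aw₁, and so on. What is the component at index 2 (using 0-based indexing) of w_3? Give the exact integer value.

w1 = Av₀ = (1·1 + 0·0 + 3·0; 0·1 + 5·0 + 7·0; 3·1 + 7·0 + 3·0) = (1, 0, 3)
w2 = Aw1 = (1·1 + 0·0 + 3·3; 0·1 + 5·0 + 7·3; 3·1 + 7·0 + 3·3) = (10, 21, 12)
w3 = Aw2 = (46, 189, 213)
The requested component of w3 is 213.

213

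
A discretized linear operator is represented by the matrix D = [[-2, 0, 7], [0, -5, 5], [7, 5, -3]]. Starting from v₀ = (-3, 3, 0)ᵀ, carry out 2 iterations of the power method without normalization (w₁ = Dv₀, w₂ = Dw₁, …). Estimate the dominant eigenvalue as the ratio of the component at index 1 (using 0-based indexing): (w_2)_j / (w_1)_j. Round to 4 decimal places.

λ ≈ -3.0000

w1 = Dv₀ = ((-2)·(-3) + 0·3 + 7·0; 0·(-3) + (-5)·3 + 5·0; 7·(-3) + 5·3 + (-3)·0) = (6, -15, -6)
w2 = Dw1 = ((-2)·6 + 0·(-15) + 7·(-6); 0·6 + (-5)·(-15) + 5·(-6); 7·6 + 5·(-15) + (-3)·(-6)) = (-54, 45, -15)
Ratio at component: 45 / -15 = -3.0000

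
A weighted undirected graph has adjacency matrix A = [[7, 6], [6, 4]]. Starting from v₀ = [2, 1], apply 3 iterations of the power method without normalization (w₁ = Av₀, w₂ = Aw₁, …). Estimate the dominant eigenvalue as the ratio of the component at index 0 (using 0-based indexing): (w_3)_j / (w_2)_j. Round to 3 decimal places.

w1 = Av₀ = (7·2 + 6·1; 6·2 + 4·1) = (20, 16)
w2 = Aw1 = (7·20 + 6·16; 6·20 + 4·16) = (236, 184)
w3 = Aw2 = (2756, 2152)
Ratio at component: 2756 / 236 = 11.678

λ ≈ 11.678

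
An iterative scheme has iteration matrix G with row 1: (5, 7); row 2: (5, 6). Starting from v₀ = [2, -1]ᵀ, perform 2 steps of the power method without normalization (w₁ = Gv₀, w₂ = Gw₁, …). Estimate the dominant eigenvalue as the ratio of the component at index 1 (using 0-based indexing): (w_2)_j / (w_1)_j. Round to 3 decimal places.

w1 = Gv₀ = (3, 4)
w2 = Gw1 = (43, 39)
Ratio at component: 39 / 4 = 9.750

λ ≈ 9.750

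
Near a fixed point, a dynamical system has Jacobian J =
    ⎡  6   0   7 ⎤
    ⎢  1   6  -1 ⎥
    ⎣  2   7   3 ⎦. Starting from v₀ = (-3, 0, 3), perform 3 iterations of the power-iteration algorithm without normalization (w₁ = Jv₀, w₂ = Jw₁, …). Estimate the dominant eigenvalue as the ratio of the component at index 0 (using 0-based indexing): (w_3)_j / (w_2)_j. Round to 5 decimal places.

w1 = Jv₀ = (3, -6, 3)
w2 = Jw1 = (39, -36, -27)
w3 = Jw2 = (45, -150, -255)
Ratio at component: 45 / 39 = 1.15385

λ ≈ 1.15385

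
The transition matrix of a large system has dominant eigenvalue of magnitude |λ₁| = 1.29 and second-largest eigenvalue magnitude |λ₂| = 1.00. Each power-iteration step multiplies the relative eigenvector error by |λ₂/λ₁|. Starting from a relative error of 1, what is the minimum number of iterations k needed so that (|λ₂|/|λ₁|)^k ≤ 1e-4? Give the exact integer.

|λ₂/λ₁| = 1.00/1.29 = 0.77519
Need k ≥ ln(1e-4) / ln(0.77519) = -9.2103 / -0.2546 ≈ 36.170
Smallest integer k satisfying the bound: 37

37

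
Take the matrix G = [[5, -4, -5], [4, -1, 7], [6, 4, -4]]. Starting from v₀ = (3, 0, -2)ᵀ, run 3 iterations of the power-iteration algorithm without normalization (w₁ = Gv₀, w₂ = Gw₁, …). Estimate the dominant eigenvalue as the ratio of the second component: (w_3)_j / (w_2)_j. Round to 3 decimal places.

w1 = Gv₀ = (5·3 + (-4)·0 + (-5)·(-2); 4·3 + (-1)·0 + 7·(-2); 6·3 + 4·0 + (-4)·(-2)) = (25, -2, 26)
w2 = Gw1 = (5·25 + (-4)·(-2) + (-5)·26; 4·25 + (-1)·(-2) + 7·26; 6·25 + 4·(-2) + (-4)·26) = (3, 284, 38)
w3 = Gw2 = (-1311, -6, 1002)
Ratio at component: -6 / 284 = -0.021

-0.021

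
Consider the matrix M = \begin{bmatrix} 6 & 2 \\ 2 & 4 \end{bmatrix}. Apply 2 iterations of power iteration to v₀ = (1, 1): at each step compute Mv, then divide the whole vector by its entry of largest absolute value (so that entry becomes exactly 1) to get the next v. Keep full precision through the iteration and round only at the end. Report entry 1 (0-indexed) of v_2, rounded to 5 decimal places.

0.66667

Mv0 = (8.000000, 6.000000); divide by 8.000000 → v1 = (1.000000, 0.750000)
Mv1 = (7.500000, 5.000000); divide by 7.500000 → v2 = (1.000000, 0.666667)
Requested entry of v2: 40/60 = 0.66667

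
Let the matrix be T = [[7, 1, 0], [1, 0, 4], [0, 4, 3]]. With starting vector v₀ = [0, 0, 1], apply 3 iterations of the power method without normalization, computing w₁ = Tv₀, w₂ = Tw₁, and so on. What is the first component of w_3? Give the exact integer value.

40

w1 = Tv₀ = (7·0 + 1·0 + 0·1; 1·0 + 0·0 + 4·1; 0·0 + 4·0 + 3·1) = (0, 4, 3)
w2 = Tw1 = (7·0 + 1·4 + 0·3; 1·0 + 0·4 + 4·3; 0·0 + 4·4 + 3·3) = (4, 12, 25)
w3 = Tw2 = (40, 104, 123)
The requested component of w3 is 40.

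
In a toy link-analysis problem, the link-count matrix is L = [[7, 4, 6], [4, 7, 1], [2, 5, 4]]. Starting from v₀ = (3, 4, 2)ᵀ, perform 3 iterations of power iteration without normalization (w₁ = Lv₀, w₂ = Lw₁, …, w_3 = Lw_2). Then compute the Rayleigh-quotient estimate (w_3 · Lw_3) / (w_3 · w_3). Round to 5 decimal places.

w1 = Lv₀ = (7·3 + 4·4 + 6·2; 4·3 + 7·4 + 1·2; 2·3 + 5·4 + 4·2) = (49, 42, 34)
w2 = Lw1 = (7·49 + 4·42 + 6·34; 4·49 + 7·42 + 1·34; 2·49 + 5·42 + 4·34) = (715, 524, 444)
w3 = Lw2 = (9765, 6972, 5826)
Lw3 = (131199, 93690, 77694)
w3·Lw3 = 9765·131199 + 6972·93690 + 5826·77694 = 2387010159; w3·w3 = 9765·9765 + 6972·6972 + 5826·5826 = 177906285
λ ≈ 2387010159/177906285 = 13.41723

13.41723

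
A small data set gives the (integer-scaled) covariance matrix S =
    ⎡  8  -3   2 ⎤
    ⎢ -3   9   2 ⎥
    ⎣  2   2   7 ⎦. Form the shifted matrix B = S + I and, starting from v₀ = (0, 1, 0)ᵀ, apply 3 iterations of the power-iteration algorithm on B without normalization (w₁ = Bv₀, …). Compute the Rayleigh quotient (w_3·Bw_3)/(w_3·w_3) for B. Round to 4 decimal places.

B = S + I has rows (9, -3, 2); (-3, 10, 2); (2, 2, 8)
w1 = Bv₀ = (-3, 10, 2)
w2 = Bw1 = (-53, 113, 30)
w3 = Bw2 = (-756, 1349, 360)
Bw3 = (-10131, 16478, 4066)
w3·Bw3 = 31351618; w3·w3 = 2520937; μ ≈ 31351618/2520937 = 12.4365

12.4365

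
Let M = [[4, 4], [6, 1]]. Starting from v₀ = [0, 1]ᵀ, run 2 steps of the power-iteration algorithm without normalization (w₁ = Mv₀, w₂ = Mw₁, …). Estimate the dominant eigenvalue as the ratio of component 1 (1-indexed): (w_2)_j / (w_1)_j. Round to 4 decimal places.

λ ≈ 5.0000

w1 = Mv₀ = (4·0 + 4·1; 6·0 + 1·1) = (4, 1)
w2 = Mw1 = (4·4 + 4·1; 6·4 + 1·1) = (20, 25)
Ratio at component: 20 / 4 = 5.0000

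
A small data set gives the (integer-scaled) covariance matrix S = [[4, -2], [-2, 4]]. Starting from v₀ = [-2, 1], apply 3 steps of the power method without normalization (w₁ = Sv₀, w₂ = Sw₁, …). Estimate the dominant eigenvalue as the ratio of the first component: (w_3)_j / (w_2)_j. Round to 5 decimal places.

λ ≈ 5.85714

w1 = Sv₀ = (4·(-2) + (-2)·1; (-2)·(-2) + 4·1) = (-10, 8)
w2 = Sw1 = (4·(-10) + (-2)·8; (-2)·(-10) + 4·8) = (-56, 52)
w3 = Sw2 = (-328, 320)
Ratio at component: -328 / -56 = 5.85714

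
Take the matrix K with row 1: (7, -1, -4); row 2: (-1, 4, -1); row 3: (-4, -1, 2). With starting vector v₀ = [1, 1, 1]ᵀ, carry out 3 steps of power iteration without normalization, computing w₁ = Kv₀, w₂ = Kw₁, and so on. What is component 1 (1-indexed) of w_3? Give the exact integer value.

w1 = Kv₀ = (7·1 + (-1)·1 + (-4)·1; (-1)·1 + 4·1 + (-1)·1; (-4)·1 + (-1)·1 + 2·1) = (2, 2, -3)
w2 = Kw1 = (7·2 + (-1)·2 + (-4)·(-3); (-1)·2 + 4·2 + (-1)·(-3); (-4)·2 + (-1)·2 + 2·(-3)) = (24, 9, -16)
w3 = Kw2 = (223, 28, -137)
The requested component of w3 is 223.

223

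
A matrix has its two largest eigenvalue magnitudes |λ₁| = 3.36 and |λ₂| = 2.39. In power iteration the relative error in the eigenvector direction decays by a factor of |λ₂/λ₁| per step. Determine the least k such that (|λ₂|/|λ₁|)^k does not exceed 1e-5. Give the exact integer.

34

|λ₂/λ₁| = 2.39/3.36 = 0.71131
Need k ≥ ln(1e-5) / ln(0.71131) = -11.5129 / -0.3406 ≈ 33.797
Smallest integer k satisfying the bound: 34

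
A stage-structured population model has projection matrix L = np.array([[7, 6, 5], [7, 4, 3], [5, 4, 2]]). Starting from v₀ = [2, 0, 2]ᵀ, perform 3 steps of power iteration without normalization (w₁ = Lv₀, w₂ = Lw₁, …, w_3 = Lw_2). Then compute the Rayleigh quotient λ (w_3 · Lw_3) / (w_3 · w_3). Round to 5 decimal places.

w1 = Lv₀ = (7·2 + 6·0 + 5·2; 7·2 + 4·0 + 3·2; 5·2 + 4·0 + 2·2) = (24, 20, 14)
w2 = Lw1 = (7·24 + 6·20 + 5·14; 7·24 + 4·20 + 3·14; 5·24 + 4·20 + 2·14) = (358, 290, 228)
w3 = Lw2 = (5386, 4350, 3406)
Lw3 = (80832, 65320, 51142)
w3·Lw3 = 5386·80832 + 4350·65320 + 3406·51142 = 893692804; w3·w3 = 5386·5386 + 4350·4350 + 3406·3406 = 59532332
λ ≈ 893692804/59532332 = 15.01189

15.01189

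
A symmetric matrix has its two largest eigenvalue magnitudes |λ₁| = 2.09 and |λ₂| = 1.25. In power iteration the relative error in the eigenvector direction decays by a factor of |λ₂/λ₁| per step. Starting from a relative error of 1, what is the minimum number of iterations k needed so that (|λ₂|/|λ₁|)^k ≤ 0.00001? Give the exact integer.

23

|λ₂/λ₁| = 1.25/2.09 = 0.59809
Need k ≥ ln(0.00001) / ln(0.59809) = -11.5129 / -0.5140 ≈ 22.398
Smallest integer k satisfying the bound: 23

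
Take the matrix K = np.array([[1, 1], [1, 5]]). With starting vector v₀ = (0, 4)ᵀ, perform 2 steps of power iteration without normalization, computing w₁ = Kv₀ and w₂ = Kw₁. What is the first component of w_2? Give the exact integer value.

w1 = Kv₀ = (4, 20)
w2 = Kw1 = (24, 104)
The requested component of w2 is 24.

24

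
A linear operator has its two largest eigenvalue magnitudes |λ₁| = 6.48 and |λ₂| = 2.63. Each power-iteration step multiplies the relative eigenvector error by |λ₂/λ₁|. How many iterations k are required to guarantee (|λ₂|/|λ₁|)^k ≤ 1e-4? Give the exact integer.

11

|λ₂/λ₁| = 2.63/6.48 = 0.40586
Need k ≥ ln(1e-4) / ln(0.40586) = -9.2103 / -0.9017 ≈ 10.214
Smallest integer k satisfying the bound: 11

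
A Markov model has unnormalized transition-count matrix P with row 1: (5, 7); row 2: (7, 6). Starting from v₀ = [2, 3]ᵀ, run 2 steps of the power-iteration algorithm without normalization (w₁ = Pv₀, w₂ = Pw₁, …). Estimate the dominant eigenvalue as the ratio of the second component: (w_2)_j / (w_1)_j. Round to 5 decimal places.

w1 = Pv₀ = (5·2 + 7·3; 7·2 + 6·3) = (31, 32)
w2 = Pw1 = (5·31 + 7·32; 7·31 + 6·32) = (379, 409)
Ratio at component: 409 / 32 = 12.78125

λ ≈ 12.78125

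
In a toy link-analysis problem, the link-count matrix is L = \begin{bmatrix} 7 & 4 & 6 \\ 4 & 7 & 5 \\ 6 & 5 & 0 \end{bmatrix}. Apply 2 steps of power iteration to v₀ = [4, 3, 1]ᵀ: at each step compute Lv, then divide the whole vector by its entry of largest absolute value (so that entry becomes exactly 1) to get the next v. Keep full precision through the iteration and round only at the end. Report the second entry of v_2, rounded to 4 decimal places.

Lv0 = (46.00000, 42.00000, 39.00000); divide by 46.00000 → v1 = (1.00000, 0.91304, 0.84783)
Lv1 = (15.73913, 14.63043, 10.56522); divide by 15.73913 → v2 = (1.00000, 0.92956, 0.67127)
Requested entry of v2: 673/724 = 0.9296

0.9296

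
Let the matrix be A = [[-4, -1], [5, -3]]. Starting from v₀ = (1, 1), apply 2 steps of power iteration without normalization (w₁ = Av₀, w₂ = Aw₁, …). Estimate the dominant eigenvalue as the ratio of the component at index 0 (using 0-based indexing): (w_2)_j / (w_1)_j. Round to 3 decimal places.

w1 = Av₀ = ((-4)·1 + (-1)·1; 5·1 + (-3)·1) = (-5, 2)
w2 = Aw1 = ((-4)·(-5) + (-1)·2; 5·(-5) + (-3)·2) = (18, -31)
Ratio at component: 18 / -5 = -3.600

-3.600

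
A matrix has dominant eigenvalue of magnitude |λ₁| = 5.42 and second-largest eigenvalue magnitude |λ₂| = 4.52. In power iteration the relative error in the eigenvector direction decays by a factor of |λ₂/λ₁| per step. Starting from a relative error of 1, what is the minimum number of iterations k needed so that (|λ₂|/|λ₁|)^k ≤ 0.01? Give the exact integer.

26

|λ₂/λ₁| = 4.52/5.42 = 0.83395
Need k ≥ ln(0.01) / ln(0.83395) = -4.6052 / -0.1816 ≈ 25.361
Smallest integer k satisfying the bound: 26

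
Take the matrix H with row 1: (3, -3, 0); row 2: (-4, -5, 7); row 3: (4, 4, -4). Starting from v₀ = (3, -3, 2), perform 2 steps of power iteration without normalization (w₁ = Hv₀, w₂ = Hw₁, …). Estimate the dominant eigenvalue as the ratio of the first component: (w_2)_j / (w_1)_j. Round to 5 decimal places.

w1 = Hv₀ = (3·3 + (-3)·(-3) + 0·2; (-4)·3 + (-5)·(-3) + 7·2; 4·3 + 4·(-3) + (-4)·2) = (18, 17, -8)
w2 = Hw1 = (3·18 + (-3)·17 + 0·(-8); (-4)·18 + (-5)·17 + 7·(-8); 4·18 + 4·17 + (-4)·(-8)) = (3, -213, 172)
Ratio at component: 3 / 18 = 0.16667

λ ≈ 0.16667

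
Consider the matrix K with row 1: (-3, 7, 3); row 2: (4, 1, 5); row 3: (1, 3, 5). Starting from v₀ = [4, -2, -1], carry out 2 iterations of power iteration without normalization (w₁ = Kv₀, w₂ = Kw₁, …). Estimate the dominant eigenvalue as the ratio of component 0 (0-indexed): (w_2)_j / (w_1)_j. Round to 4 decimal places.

w1 = Kv₀ = ((-3)·4 + 7·(-2) + 3·(-1); 4·4 + 1·(-2) + 5·(-1); 1·4 + 3·(-2) + 5·(-1)) = (-29, 9, -7)
w2 = Kw1 = ((-3)·(-29) + 7·9 + 3·(-7); 4·(-29) + 1·9 + 5·(-7); 1·(-29) + 3·9 + 5·(-7)) = (129, -142, -37)
Ratio at component: 129 / -29 = -4.4483

-4.4483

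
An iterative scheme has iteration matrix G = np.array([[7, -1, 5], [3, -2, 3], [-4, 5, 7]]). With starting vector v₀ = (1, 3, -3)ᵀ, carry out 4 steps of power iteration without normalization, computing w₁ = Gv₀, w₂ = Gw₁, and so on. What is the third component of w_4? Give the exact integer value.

-200

w1 = Gv₀ = (-11, -12, -10)
w2 = Gw1 = (-115, -39, -86)
w3 = Gw2 = (-1196, -525, -337)
w4 = Gw3 = (-9532, -3549, -200)
The requested component of w4 is -200.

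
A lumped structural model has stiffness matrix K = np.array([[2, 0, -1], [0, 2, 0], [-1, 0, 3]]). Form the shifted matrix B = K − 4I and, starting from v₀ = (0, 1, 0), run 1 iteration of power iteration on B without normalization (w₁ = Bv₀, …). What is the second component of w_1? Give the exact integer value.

B = K − 4I has rows (-2, 0, -1); (0, -2, 0); (-1, 0, -1)
w1 = Bv₀ = (0, -2, 0)
Requested component of w1: -2

-2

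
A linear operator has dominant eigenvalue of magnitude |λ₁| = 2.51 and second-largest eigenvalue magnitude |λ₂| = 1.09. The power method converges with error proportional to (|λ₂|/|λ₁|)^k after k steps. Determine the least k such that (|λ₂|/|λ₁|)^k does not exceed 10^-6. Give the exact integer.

17

|λ₂/λ₁| = 1.09/2.51 = 0.43426
Need k ≥ ln(10^-6) / ln(0.43426) = -13.8155 / -0.8341 ≈ 16.563
Smallest integer k satisfying the bound: 17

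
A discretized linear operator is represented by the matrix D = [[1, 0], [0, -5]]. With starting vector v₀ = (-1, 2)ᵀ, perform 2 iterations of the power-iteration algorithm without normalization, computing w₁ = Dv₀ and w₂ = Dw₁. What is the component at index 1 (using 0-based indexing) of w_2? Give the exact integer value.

w1 = Dv₀ = (1·(-1) + 0·2; 0·(-1) + (-5)·2) = (-1, -10)
w2 = Dw1 = (1·(-1) + 0·(-10); 0·(-1) + (-5)·(-10)) = (-1, 50)
The requested component of w2 is 50.

50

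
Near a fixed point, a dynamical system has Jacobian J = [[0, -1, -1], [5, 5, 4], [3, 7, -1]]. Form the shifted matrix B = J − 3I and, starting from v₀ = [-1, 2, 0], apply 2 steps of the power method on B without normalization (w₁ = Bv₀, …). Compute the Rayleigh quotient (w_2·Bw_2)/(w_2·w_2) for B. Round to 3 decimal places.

-6.689

B = J − 3I has rows (-3, -1, -1); (5, 2, 4); (3, 7, -4)
w1 = Bv₀ = ((-3)·(-1) + (-1)·2 + (-1)·0; 5·(-1) + 2·2 + 4·0; 3·(-1) + 7·2 + (-4)·0) = (1, -1, 11)
w2 = Bw1 = ((-3)·1 + (-1)·(-1) + (-1)·11; 5·1 + 2·(-1) + 4·11; 3·1 + 7·(-1) + (-4)·11) = (-13, 47, -48)
Bw2 = (40, -163, 482)
w2·Bw2 = -31317; w2·w2 = 4682; μ ≈ -31317/4682 = -6.689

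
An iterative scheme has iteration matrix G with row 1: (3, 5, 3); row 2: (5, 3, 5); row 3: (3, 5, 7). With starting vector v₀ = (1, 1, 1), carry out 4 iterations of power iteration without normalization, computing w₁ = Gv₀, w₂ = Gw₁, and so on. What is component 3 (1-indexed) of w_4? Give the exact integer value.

w1 = Gv₀ = (11, 13, 15)
w2 = Gw1 = (143, 169, 203)
w3 = Gw2 = (1883, 2237, 2695)
w4 = Gw3 = (24919, 29601, 35699)
The requested component of w4 is 35699.

35699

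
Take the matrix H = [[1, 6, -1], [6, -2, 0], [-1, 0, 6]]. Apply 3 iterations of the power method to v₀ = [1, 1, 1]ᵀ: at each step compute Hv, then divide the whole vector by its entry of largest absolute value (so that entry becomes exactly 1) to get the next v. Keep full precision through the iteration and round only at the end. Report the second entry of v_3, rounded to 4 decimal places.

Hv0 = (6.00000, 4.00000, 5.00000); divide by 6.00000 → v1 = (1.00000, 0.66667, 0.83333)
Hv1 = (4.16667, 4.66667, 4.00000); divide by 4.66667 → v2 = (0.89286, 1.00000, 0.85714)
Hv2 = (6.03571, 3.35714, 4.25000); divide by 6.03571 → v3 = (1.00000, 0.55621, 0.70414)
Requested entry of v3: 94/169 = 0.5562

0.5562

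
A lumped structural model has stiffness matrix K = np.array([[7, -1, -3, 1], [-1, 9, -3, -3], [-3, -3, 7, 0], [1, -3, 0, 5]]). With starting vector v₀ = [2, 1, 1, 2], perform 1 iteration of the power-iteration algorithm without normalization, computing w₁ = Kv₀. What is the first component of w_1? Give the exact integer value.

12

w1 = Kv₀ = (12, -2, -2, 9)
The requested component of w1 is 12.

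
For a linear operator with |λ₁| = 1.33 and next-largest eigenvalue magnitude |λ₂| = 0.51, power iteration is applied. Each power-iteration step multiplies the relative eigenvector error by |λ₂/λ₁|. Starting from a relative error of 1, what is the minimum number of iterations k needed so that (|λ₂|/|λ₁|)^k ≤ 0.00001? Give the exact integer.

13

|λ₂/λ₁| = 0.51/1.33 = 0.38346
Need k ≥ ln(0.00001) / ln(0.38346) = -11.5129 / -0.9585 ≈ 12.011
Smallest integer k satisfying the bound: 13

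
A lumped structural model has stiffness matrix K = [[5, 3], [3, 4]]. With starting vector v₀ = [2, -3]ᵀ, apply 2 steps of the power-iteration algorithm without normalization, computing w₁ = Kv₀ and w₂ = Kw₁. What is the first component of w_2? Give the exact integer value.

-13

w1 = Kv₀ = (5·2 + 3·(-3); 3·2 + 4·(-3)) = (1, -6)
w2 = Kw1 = (5·1 + 3·(-6); 3·1 + 4·(-6)) = (-13, -21)
The requested component of w2 is -13.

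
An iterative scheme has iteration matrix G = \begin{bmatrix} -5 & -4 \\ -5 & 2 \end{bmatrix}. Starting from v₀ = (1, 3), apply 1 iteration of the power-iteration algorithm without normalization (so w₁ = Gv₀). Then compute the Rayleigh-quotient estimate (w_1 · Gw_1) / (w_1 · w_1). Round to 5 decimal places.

-4.44828

w1 = Gv₀ = ((-5)·1 + (-4)·3; (-5)·1 + 2·3) = (-17, 1)
Gw1 = (81, 87)
w1·Gw1 = (-17)·81 + 1·87 = -1290; w1·w1 = (-17)·(-17) + 1·1 = 290
λ ≈ -1290/290 = -4.44828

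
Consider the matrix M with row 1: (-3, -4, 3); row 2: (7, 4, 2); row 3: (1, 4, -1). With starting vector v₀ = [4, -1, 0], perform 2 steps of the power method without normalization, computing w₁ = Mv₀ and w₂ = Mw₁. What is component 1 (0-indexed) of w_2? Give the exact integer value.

40

w1 = Mv₀ = (-8, 24, 0)
w2 = Mw1 = (-72, 40, 88)
The requested component of w2 is 40.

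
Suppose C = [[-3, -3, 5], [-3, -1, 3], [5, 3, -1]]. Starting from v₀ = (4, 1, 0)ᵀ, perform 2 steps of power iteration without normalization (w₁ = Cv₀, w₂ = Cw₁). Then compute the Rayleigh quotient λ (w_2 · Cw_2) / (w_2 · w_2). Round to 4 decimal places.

w1 = Cv₀ = (-15, -13, 23)
w2 = Cw1 = (199, 127, -137)
Cw2 = (-1663, -1135, 1513)
w2·Cw2 = 199·(-1663) + 127·(-1135) + (-137)·1513 = -682363; w2·w2 = 199·199 + 127·127 + (-137)·(-137) = 74499
λ ≈ -682363/74499 = -9.1594

λ ≈ -9.1594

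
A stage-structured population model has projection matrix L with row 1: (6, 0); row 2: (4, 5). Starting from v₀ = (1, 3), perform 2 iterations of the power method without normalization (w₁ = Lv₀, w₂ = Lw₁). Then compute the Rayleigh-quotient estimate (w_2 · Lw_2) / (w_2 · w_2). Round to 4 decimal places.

w1 = Lv₀ = (6·1 + 0·3; 4·1 + 5·3) = (6, 19)
w2 = Lw1 = (6·6 + 0·19; 4·6 + 5·19) = (36, 119)
Lw2 = (216, 739)
w2·Lw2 = 36·216 + 119·739 = 95717; w2·w2 = 36·36 + 119·119 = 15457
λ ≈ 95717/15457 = 6.1925

λ ≈ 6.1925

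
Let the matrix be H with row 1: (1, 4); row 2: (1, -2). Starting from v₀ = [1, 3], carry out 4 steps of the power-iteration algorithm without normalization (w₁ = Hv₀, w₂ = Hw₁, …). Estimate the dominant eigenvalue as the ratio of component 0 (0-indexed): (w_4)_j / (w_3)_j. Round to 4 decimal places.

w1 = Hv₀ = (1·1 + 4·3; 1·1 + (-2)·3) = (13, -5)
w2 = Hw1 = (1·13 + 4·(-5); 1·13 + (-2)·(-5)) = (-7, 23)
w3 = Hw2 = (85, -53)
w4 = Hw3 = (-127, 191)
Ratio at component: -127 / 85 = -1.4941

λ ≈ -1.4941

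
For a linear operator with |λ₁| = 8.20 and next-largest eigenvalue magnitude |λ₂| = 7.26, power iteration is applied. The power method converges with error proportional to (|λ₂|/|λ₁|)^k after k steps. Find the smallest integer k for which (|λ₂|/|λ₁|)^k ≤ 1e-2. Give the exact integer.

|λ₂/λ₁| = 7.26/8.20 = 0.88537
Need k ≥ ln(1e-2) / ln(0.88537) = -4.6052 / -0.1218 ≈ 37.823
Smallest integer k satisfying the bound: 38

38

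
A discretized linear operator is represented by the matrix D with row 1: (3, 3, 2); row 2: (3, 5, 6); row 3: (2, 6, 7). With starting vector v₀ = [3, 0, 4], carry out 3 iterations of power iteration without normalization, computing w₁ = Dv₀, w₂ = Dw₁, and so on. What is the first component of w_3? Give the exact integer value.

2854

w1 = Dv₀ = (17, 33, 34)
w2 = Dw1 = (218, 420, 470)
w3 = Dw2 = (2854, 5574, 6246)
The requested component of w3 is 2854.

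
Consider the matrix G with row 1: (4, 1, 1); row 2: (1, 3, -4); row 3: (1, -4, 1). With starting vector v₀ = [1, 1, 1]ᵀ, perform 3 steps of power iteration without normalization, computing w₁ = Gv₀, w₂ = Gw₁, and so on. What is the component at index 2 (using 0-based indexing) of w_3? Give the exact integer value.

-30

w1 = Gv₀ = (6, 0, -2)
w2 = Gw1 = (22, 14, 4)
w3 = Gw2 = (106, 48, -30)
The requested component of w3 is -30.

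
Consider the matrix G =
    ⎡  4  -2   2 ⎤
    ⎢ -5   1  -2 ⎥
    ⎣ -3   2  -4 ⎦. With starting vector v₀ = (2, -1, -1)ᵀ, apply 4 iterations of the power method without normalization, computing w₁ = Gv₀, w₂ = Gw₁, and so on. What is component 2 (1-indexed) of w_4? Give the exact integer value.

w1 = Gv₀ = (4·2 + (-2)·(-1) + 2·(-1); (-5)·2 + 1·(-1) + (-2)·(-1); (-3)·2 + 2·(-1) + (-4)·(-1)) = (8, -9, -4)
w2 = Gw1 = (4·8 + (-2)·(-9) + 2·(-4); (-5)·8 + 1·(-9) + (-2)·(-4); (-3)·8 + 2·(-9) + (-4)·(-4)) = (42, -41, -26)
w3 = Gw2 = (198, -199, -104)
w4 = Gw3 = (982, -981, -576)
The requested component of w4 is -981.

-981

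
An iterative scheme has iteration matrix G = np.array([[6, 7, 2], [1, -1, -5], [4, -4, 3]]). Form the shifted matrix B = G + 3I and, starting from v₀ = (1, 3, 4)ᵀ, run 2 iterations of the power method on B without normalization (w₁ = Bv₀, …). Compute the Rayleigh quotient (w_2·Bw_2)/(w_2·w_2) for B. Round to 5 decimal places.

B = G + 3I has rows (9, 7, 2); (1, 2, -5); (4, -4, 6)
w1 = Bv₀ = (9·1 + 7·3 + 2·4; 1·1 + 2·3 + (-5)·4; 4·1 + (-4)·3 + 6·4) = (38, -13, 16)
w2 = Bw1 = (9·38 + 7·(-13) + 2·16; 1·38 + 2·(-13) + (-5)·16; 4·38 + (-4)·(-13) + 6·16) = (283, -68, 300)
Bw2 = (2671, -1353, 3204)
w2·Bw2 = 1809097; w2·w2 = 174713; μ ≈ 1809097/174713 = 10.35468

10.35468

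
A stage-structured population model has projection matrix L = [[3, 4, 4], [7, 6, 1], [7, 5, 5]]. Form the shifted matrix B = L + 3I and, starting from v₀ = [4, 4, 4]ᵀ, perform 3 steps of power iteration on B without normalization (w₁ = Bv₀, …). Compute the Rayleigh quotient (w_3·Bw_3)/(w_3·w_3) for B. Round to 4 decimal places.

μ ≈ 16.5084

B = L + 3I has rows (6, 4, 4); (7, 9, 1); (7, 5, 8)
w1 = Bv₀ = (56, 68, 80)
w2 = Bw1 = (928, 1084, 1372)
w3 = Bw2 = (15392, 17624, 22892)
Bw3 = (254416, 289252, 379000)
w3·Bw3 = 17689816320; w3·w3 = 1071562704; μ ≈ 17689816320/1071562704 = 16.5084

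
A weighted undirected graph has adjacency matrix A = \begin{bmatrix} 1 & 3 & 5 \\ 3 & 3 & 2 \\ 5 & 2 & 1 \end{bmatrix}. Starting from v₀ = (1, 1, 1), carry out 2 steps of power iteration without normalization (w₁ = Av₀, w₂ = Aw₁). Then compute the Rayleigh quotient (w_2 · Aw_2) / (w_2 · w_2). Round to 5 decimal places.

λ ≈ 8.35208

w1 = Av₀ = (1·1 + 3·1 + 5·1; 3·1 + 3·1 + 2·1; 5·1 + 2·1 + 1·1) = (9, 8, 8)
w2 = Aw1 = (1·9 + 3·8 + 5·8; 3·9 + 3·8 + 2·8; 5·9 + 2·8 + 1·8) = (73, 67, 69)
Aw2 = (619, 558, 568)
w2·Aw2 = 73·619 + 67·558 + 69·568 = 121765; w2·w2 = 73·73 + 67·67 + 69·69 = 14579
λ ≈ 121765/14579 = 8.35208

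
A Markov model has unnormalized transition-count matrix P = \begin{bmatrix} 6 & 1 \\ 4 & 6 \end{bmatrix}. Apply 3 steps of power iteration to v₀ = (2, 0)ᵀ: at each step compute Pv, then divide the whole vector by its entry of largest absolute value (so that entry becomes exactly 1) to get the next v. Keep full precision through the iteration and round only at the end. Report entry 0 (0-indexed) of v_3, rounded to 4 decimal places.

0.6429

Pv0 = (12.00000, 8.00000); divide by 12.00000 → v1 = (1.00000, 0.66667)
Pv1 = (6.66667, 8.00000); divide by 8.00000 → v2 = (0.83333, 1.00000)
Pv2 = (6.00000, 9.33333); divide by 9.33333 → v3 = (0.64286, 1.00000)
Requested entry of v3: 576/896 = 0.6429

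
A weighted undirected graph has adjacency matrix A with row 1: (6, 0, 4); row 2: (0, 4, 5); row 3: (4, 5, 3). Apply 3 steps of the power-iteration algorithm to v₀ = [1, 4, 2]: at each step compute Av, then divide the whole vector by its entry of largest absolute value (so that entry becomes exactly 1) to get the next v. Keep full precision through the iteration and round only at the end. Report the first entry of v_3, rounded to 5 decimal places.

Av0 = (14.000000, 26.000000, 30.000000); divide by 30.000000 → v1 = (0.466667, 0.866667, 1.000000)
Av1 = (6.800000, 8.466667, 9.200000); divide by 9.200000 → v2 = (0.739130, 0.920290, 1.000000)
Av2 = (8.434783, 8.681159, 10.557971); divide by 10.557971 → v3 = (0.798902, 0.822237, 1.000000)
Requested entry of v3: 2328/2914 = 0.79890

0.79890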